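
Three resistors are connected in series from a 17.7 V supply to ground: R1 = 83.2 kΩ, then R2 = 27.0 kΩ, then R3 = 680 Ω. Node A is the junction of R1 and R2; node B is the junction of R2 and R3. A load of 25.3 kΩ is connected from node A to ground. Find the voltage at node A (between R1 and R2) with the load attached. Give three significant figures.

Below node A the series string R2+R3 = 27680 Ω sits in parallel with the 25300 Ω load: 13220 Ω.
V_A = 17.7 × 13220/(83200 + 13220) = 2.43 V.

V ≈ 2.43 V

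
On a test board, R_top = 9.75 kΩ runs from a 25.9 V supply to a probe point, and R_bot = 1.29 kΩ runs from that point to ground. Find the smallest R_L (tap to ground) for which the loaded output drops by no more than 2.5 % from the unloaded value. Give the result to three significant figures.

Output resistance R_th = R_top‖R_bot = (9.75 × 1.29)/11.04 = 1.139 kΩ.
The fractional drop is R_th/(R_th + R_L); requiring this ≤ 0.0250 gives R_L ≥ R_th(1/0.0250 − 1) = 1.139 × 39.00 = 44.4 kΩ.

R_L(min) ≈ 44.4 kΩ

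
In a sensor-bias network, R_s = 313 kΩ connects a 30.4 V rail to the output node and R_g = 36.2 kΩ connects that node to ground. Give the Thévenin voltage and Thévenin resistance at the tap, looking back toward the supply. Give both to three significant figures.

V_th is the open-circuit tap voltage: 30.4 × 36.2/(313 + 36.2) = 3.15 V.
With the supply zeroed, R_s and R_g appear in parallel from the tap: R_th = R_s‖R_g = (313 × 36.2)/349.2 = 32.4 kΩ.

V_th = 3.15 V, R_th = 32.4 kΩ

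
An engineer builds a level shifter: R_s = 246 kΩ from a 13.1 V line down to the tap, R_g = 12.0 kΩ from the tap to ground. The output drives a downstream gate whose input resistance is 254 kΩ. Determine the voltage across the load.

V_out ≈ 0.583 V

The load sits in parallel with R_g: R_g‖R_L = (12.0 × 254) / (12.0 + 254) = 11.46 kΩ.
V_out = 13.1 × 11.46 / (246 + 11.46) = 13.1 × 11.46/257.5 = 0.583 V.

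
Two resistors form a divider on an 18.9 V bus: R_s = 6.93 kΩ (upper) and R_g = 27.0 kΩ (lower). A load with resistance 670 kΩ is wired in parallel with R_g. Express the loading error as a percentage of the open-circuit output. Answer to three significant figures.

The divider's output (Thévenin) resistance is R_s‖R_g = 5.515 kΩ.
Fractional drop under load = R_th/(R_th + R_L) = 5.515 / (5.515 + 670) = 0.008164.
So the output falls by 0.816 %.

0.816 %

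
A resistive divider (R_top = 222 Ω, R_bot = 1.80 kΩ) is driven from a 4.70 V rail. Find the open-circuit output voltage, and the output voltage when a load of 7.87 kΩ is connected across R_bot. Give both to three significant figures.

Unloaded: 4.18 V; loaded: 4.08 V

Open-circuit: V = 4.70 × 1800/(222 + 1800) = 4.18 V.
With the load, R_bot becomes R_bot‖R_L = 1465 Ω, so V = 4.70 × 1465/1687 = 4.08 V.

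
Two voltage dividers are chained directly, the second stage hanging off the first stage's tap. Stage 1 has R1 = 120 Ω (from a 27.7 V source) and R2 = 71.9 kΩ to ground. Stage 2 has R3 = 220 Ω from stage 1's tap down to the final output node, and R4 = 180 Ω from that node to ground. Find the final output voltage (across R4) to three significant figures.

Stage 2 presents R3+R4 = 400.0 Ω as a load on stage 1's tap.
Stage 1's lower leg becomes R2‖(R3+R4) = 397.8 Ω, so V_mid = 27.7 × 397.8/517.8 = 21.28 V.
Stage 2 is itself unloaded: V_out = V_mid × R4/(R3+R4) = 21.28 × 180/400.0 = 9.58 V.

V_out ≈ 9.58 V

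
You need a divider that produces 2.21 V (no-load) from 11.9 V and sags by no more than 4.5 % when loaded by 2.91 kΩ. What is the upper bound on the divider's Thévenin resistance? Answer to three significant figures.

R_th ≤ 137 Ω

Loading drop = R_th/(R_th + R_L) ≤ 0.0450, so R_th ≤ R_L · ε/(1−ε) = 2.91 kΩ × 0.0450/0.9550 = 137 Ω.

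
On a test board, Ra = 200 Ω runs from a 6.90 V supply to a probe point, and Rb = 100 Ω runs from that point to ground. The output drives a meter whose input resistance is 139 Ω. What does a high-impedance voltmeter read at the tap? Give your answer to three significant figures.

The load sits in parallel with Rb: Rb‖R_L = (100 × 139) / (100 + 139) = 58.16 Ω.
V_out = 6.90 × 58.16 / (200 + 58.16) = 6.90 × 58.16/258.2 = 1.55 V.

V_out ≈ 1.55 V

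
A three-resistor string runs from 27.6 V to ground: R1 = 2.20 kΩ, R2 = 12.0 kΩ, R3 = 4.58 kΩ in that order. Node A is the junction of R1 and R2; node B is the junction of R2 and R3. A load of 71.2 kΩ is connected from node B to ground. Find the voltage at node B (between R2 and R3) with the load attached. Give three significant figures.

At node B, R3 is in parallel with the load: R3‖R_L = 4.303 kΩ.
Below node A the resistance is R2 + (R3‖R_L) = 16.30 kΩ, so V_A = 27.6 × 16.30/18.50 = 24.32 V.
Then V_B = V_A × (R3‖R_L)/(R2 + R3‖R_L) = 24.32 × 4.303/16.30 = 6.42 V.

V ≈ 6.42 V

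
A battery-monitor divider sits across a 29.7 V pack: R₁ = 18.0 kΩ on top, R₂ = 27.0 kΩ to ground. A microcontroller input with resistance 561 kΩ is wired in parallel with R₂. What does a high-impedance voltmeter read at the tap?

V_out ≈ 17.5 V

The load sits in parallel with R₂: R₂‖R_L = (27.0 × 561) / (27.0 + 561) = 25.76 kΩ.
V_out = 29.7 × 25.76 / (18.0 + 25.76) = 29.7 × 25.76/43.76 = 17.5 V.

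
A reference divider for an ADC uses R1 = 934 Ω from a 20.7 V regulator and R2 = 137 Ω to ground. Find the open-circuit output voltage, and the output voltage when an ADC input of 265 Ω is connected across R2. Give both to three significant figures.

Unloaded: 2.65 V; loaded: 1.83 V

Open-circuit: V = 20.7 × 137/(934 + 137) = 2.65 V.
With the load, R2 becomes R2‖R_L = 90.31 Ω, so V = 20.7 × 90.31/1024 = 1.83 V.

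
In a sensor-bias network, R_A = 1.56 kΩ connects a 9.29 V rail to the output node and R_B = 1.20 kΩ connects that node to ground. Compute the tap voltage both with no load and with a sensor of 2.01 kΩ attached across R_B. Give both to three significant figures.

Open-circuit: V = 9.29 × 1.20/(1.56 + 1.20) = 4.04 V.
With the load, R_B becomes R_B‖R_L = 0.7514 kΩ, so V = 9.29 × 0.7514/2.311 = 3.02 V.

Unloaded: 4.04 V; loaded: 3.02 V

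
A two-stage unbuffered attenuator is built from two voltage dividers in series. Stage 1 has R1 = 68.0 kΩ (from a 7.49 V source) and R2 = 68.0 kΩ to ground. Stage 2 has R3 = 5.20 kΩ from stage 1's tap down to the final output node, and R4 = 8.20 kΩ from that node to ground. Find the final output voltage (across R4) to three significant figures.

V_out ≈ 0.648 V

Stage 2 presents R3+R4 = 13.40 kΩ as a load on stage 1's tap.
Stage 1's lower leg becomes R2‖(R3+R4) = 11.19 kΩ, so V_mid = 7.49 × 11.19/79.19 = 1.059 V.
Stage 2 is itself unloaded: V_out = V_mid × R4/(R3+R4) = 1.059 × 8.20/13.40 = 0.648 V.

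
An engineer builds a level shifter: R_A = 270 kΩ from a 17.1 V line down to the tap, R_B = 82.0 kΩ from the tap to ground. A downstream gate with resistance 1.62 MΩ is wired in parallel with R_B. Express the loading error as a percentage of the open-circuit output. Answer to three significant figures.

The divider's output (Thévenin) resistance is R_A‖R_B = 62.90 kΩ.
Fractional drop under load = R_th/(R_th + R_L) = 62.90 / (62.90 + 1620) = 0.03737.
So the output falls by 3.74 %.

3.74 %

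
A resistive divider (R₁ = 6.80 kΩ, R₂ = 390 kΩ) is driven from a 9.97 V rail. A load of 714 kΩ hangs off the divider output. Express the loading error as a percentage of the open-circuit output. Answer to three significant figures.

0.927 %

The divider's output (Thévenin) resistance is R₁‖R₂ = 6.683 kΩ.
Fractional drop under load = R_th/(R_th + R_L) = 6.683 / (6.683 + 714) = 0.009274.
So the output falls by 0.927 %.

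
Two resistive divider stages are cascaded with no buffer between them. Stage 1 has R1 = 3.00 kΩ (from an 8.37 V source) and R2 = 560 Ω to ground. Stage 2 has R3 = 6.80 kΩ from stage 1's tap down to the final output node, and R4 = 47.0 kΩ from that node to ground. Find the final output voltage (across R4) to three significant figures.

Stage 2 presents R3+R4 = 53800 Ω as a load on stage 1's tap.
Stage 1's lower leg becomes R2‖(R3+R4) = 554.2 Ω, so V_mid = 8.37 × 554.2/3554 = 1.305 V.
Stage 2 is itself unloaded: V_out = V_mid × R4/(R3+R4) = 1.305 × 47000/53800 = 1.14 V.

V_out ≈ 1.14 V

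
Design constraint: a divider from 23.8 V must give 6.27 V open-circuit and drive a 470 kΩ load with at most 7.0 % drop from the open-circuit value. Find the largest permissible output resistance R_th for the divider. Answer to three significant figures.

R_th ≤ 35.4 kΩ

Loading drop = R_th/(R_th + R_L) ≤ 0.0700, so R_th ≤ R_L · ε/(1−ε) = 470 kΩ × 0.0700/0.9300 = 35.4 kΩ.
(Any R1, R2 with R2/(R1+R2) = 0.263 and R1‖R2 ≤ 35.4 kΩ will meet the spec.)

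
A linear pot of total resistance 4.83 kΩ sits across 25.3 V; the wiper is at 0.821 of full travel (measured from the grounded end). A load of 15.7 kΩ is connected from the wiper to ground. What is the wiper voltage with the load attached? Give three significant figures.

V ≈ 19.9 V

The wiper splits the pot into (1−α)R = 864.6 Ω above and αR = 3965 Ω below.
Lower section ‖ load = 3166 Ω.
V_wiper = 25.3 × 3166/(864.6 + 3166) = 19.9 V.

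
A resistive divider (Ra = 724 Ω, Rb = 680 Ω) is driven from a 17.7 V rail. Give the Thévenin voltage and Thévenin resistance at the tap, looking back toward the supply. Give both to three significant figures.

V_th = 8.57 V, R_th = 351 Ω

V_th is the open-circuit tap voltage: 17.7 × 680/(724 + 680) = 8.57 V.
With the supply zeroed, Ra and Rb appear in parallel from the tap: R_th = Ra‖Rb = (724 × 680)/1404 = 351 Ω.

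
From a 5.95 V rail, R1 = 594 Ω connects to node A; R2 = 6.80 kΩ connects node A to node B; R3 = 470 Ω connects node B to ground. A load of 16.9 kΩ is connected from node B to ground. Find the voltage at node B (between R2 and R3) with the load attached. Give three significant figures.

At node B, R3 is in parallel with the load: R3‖R_L = 457.3 Ω.
Below node A the resistance is R2 + (R3‖R_L) = 7257 Ω, so V_A = 5.95 × 7257/7851 = 5.500 V.
Then V_B = V_A × (R3‖R_L)/(R2 + R3‖R_L) = 5.500 × 457.3/7257 = 0.347 V.

V ≈ 0.347 V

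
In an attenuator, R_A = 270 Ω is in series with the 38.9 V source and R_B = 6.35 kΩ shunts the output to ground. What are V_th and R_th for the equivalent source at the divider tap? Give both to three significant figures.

V_th is the open-circuit tap voltage: 38.9 × 6350/(270 + 6350) = 37.3 V.
With the supply zeroed, R_A and R_B appear in parallel from the tap: R_th = R_A‖R_B = (270 × 6350)/6620 = 259 Ω.

V_th = 37.3 V, R_th = 259 Ω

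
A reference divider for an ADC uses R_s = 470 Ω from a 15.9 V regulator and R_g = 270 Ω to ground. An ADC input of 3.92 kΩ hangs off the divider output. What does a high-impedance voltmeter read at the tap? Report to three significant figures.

The load sits in parallel with R_g: R_g‖R_L = (270 × 3920) / (270 + 3920) = 252.6 Ω.
V_out = 15.9 × 252.6 / (470 + 252.6) = 15.9 × 252.6/722.6 = 5.56 V.
(Unloaded it would have been 5.80 V.)

V_out ≈ 5.56 V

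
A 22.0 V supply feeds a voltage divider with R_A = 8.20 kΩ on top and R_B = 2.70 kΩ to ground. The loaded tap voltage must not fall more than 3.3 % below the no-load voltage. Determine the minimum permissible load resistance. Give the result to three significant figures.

R_L(min) ≈ 59.5 kΩ

Output resistance R_th = R_A‖R_B = (8.20 × 2.70)/10.90 = 2.031 kΩ.
The fractional drop is R_th/(R_th + R_L); requiring this ≤ 0.0330 gives R_L ≥ R_th(1/0.0330 − 1) = 2.031 × 29.30 = 59.5 kΩ.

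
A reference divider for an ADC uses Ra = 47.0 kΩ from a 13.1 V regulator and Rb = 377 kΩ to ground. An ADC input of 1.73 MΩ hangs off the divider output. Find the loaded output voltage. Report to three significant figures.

The load sits in parallel with Rb: Rb‖R_L = (377 × 1730) / (377 + 1730) = 309.5 kΩ.
V_out = 13.1 × 309.5 / (47.0 + 309.5) = 13.1 × 309.5/356.5 = 11.4 V.
(Unloaded it would have been 11.6 V.)

V_out ≈ 11.4 V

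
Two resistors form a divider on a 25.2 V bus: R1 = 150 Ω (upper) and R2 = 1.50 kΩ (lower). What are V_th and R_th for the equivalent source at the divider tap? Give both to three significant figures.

V_th = 22.9 V, R_th = 136 Ω

V_th is the open-circuit tap voltage: 25.2 × 1500/(150 + 1500) = 22.9 V.
With the supply zeroed, R1 and R2 appear in parallel from the tap: R_th = R1‖R2 = (150 × 1500)/1650 = 136 Ω.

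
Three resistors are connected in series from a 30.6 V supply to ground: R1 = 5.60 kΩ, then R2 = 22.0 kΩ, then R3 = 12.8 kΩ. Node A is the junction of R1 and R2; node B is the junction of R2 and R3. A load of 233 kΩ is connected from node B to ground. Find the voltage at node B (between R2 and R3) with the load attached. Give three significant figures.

At node B, R3 is in parallel with the load: R3‖R_L = 12.13 kΩ.
Below node A the resistance is R2 + (R3‖R_L) = 34.13 kΩ, so V_A = 30.6 × 34.13/39.73 = 26.29 V.
Then V_B = V_A × (R3‖R_L)/(R2 + R3‖R_L) = 26.29 × 12.13/34.13 = 9.34 V.

V ≈ 9.34 V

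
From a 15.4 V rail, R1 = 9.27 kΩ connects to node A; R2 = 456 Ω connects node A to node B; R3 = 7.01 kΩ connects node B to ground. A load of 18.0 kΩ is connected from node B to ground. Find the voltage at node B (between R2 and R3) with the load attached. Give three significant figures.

V ≈ 5.26 V

At node B, R3 is in parallel with the load: R3‖R_L = 5045 Ω.
Below node A the resistance is R2 + (R3‖R_L) = 5501 Ω, so V_A = 15.4 × 5501/14770 = 5.735 V.
Then V_B = V_A × (R3‖R_L)/(R2 + R3‖R_L) = 5.735 × 5045/5501 = 5.26 V.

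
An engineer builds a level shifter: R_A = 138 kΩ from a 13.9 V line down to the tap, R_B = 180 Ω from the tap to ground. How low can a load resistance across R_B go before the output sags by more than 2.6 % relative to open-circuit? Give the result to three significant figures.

R_L(min) ≈ 6.73 kΩ

Output resistance R_th = R_A‖R_B = (138000 × 180)/138200 = 179.8 Ω.
The fractional drop is R_th/(R_th + R_L); requiring this ≤ 0.0260 gives R_L ≥ R_th(1/0.0260 − 1) = 179.8 × 37.46 = 6.73 kΩ.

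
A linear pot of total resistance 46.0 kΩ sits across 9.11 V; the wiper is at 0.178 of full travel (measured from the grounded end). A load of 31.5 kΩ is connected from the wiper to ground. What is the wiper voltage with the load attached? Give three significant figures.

V ≈ 1.34 V

The wiper splits the pot into (1−α)R = 37.81 kΩ above and αR = 8.188 kΩ below.
Lower section ‖ load = 6.499 kΩ.
V_wiper = 9.11 × 6.499/(37.81 + 6.499) = 1.34 V.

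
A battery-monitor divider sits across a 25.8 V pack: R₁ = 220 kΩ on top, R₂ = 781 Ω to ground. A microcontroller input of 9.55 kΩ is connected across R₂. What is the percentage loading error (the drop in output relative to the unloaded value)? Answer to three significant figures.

7.54 %

The divider's output (Thévenin) resistance is R₁‖R₂ = 778.2 Ω.
Fractional drop under load = R_th/(R_th + R_L) = 778.2 / (778.2 + 9550) = 0.07535.
So the output falls by 7.54 %.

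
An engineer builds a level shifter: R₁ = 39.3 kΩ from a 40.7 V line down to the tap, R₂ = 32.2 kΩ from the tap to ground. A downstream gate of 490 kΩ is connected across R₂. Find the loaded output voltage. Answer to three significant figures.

The load sits in parallel with R₂: R₂‖R_L = (32.2 × 490) / (32.2 + 490) = 30.21 kΩ.
V_out = 40.7 × 30.21 / (39.3 + 30.21) = 40.7 × 30.21/69.51 = 17.7 V.
(Unloaded it would have been 18.3 V.)

V_out ≈ 17.7 V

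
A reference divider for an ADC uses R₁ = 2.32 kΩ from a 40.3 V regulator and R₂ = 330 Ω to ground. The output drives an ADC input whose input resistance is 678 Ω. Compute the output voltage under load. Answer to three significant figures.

V_out ≈ 3.52 V

The load sits in parallel with R₂: R₂‖R_L = (330 × 678) / (330 + 678) = 222.0 Ω.
V_out = 40.3 × 222.0 / (2320 + 222.0) = 40.3 × 222.0/2542 = 3.52 V.
(Unloaded it would have been 5.02 V.)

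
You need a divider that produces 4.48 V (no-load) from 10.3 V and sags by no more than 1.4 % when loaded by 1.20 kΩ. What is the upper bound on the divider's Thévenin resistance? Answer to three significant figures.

R_th ≤ 17.0 Ω

Loading drop = R_th/(R_th + R_L) ≤ 0.0140, so R_th ≤ R_L · ε/(1−ε) = 1.20 kΩ × 0.0140/0.9860 = 17.0 Ω.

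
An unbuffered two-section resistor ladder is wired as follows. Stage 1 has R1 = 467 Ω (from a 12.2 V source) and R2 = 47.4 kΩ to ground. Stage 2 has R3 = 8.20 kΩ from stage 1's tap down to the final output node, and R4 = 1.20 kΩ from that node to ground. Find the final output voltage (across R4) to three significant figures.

Stage 2 presents R3+R4 = 9400 Ω as a load on stage 1's tap.
Stage 1's lower leg becomes R2‖(R3+R4) = 7844 Ω, so V_mid = 12.2 × 7844/8311 = 11.51 V.
Stage 2 is itself unloaded: V_out = V_mid × R4/(R3+R4) = 11.51 × 1200/9400 = 1.47 V.

V_out ≈ 1.47 V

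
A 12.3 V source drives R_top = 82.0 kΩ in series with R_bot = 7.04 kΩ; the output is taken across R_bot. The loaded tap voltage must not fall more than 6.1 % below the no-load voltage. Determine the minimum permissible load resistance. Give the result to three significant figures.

R_L(min) ≈ 99.8 kΩ

Output resistance R_th = R_top‖R_bot = (82.0 × 7.04)/89.04 = 6.483 kΩ.
The fractional drop is R_th/(R_th + R_L); requiring this ≤ 0.0610 gives R_L ≥ R_th(1/0.0610 − 1) = 6.483 × 15.39 = 99.8 kΩ.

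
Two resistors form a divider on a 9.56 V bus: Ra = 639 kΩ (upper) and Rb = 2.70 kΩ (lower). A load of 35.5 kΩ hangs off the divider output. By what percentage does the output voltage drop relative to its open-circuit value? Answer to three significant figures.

7.04 %

The divider's output (Thévenin) resistance is Ra‖Rb = 2.689 kΩ.
Fractional drop under load = R_th/(R_th + R_L) = 2.689 / (2.689 + 35.5) = 0.07040.
So the output falls by 7.04 %.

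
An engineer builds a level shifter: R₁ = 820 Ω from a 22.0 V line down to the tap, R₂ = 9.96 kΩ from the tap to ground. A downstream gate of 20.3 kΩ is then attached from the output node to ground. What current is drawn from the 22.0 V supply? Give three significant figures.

R₂‖R_L = 6682 Ω, so the source sees R₁ + R₂‖R_L = 7502 Ω.
I = 22.0 V / 7502 Ω = 2.93 mA.

I ≈ 2.93 mA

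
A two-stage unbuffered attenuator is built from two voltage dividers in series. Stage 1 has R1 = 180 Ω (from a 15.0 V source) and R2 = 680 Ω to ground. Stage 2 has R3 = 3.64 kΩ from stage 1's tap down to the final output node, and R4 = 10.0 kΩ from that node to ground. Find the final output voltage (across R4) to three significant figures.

V_out ≈ 8.61 V

Stage 2 presents R3+R4 = 13640 Ω as a load on stage 1's tap.
Stage 1's lower leg becomes R2‖(R3+R4) = 647.7 Ω, so V_mid = 15.0 × 647.7/827.7 = 11.74 V.
Stage 2 is itself unloaded: V_out = V_mid × R4/(R3+R4) = 11.74 × 10000/13640 = 8.61 V.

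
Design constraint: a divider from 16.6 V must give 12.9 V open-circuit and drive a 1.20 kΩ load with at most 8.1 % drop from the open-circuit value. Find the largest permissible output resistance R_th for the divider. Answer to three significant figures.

R_th ≤ 106 Ω

Loading drop = R_th/(R_th + R_L) ≤ 0.0810, so R_th ≤ R_L · ε/(1−ε) = 1.20 kΩ × 0.0810/0.9190 = 106 Ω.
(Any R1, R2 with R2/(R1+R2) = 0.777 and R1‖R2 ≤ 106 Ω will meet the spec.)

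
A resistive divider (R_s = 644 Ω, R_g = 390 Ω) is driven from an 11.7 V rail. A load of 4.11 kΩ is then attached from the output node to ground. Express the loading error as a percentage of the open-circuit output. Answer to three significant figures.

5.58 %

The divider's output (Thévenin) resistance is R_s‖R_g = 242.9 Ω.
Fractional drop under load = R_th/(R_th + R_L) = 242.9 / (242.9 + 4110) = 0.05580.
So the output falls by 5.58 %.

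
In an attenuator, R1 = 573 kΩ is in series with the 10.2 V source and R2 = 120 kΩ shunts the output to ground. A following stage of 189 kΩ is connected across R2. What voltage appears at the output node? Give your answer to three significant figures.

The load sits in parallel with R2: R2‖R_L = (120 × 189) / (120 + 189) = 73.40 kΩ.
V_out = 10.2 × 73.40 / (573 + 73.40) = 10.2 × 73.40/646.4 = 1.16 V.

V_out ≈ 1.16 V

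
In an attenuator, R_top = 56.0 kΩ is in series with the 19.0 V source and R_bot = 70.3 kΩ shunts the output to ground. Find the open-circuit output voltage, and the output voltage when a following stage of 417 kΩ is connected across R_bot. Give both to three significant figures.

Open-circuit: V = 19.0 × 70.3/(56.0 + 70.3) = 10.6 V.
With the load, R_bot becomes R_bot‖R_L = 60.16 kΩ, so V = 19.0 × 60.16/116.2 = 9.84 V.

Unloaded: 10.6 V; loaded: 9.84 V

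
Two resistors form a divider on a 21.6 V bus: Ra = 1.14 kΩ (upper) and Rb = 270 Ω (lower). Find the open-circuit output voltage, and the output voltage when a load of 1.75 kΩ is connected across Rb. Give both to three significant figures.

Open-circuit: V = 21.6 × 270/(1140 + 270) = 4.14 V.
With the load, Rb becomes Rb‖R_L = 233.9 Ω, so V = 21.6 × 233.9/1374 = 3.68 V.

Unloaded: 4.14 V; loaded: 3.68 V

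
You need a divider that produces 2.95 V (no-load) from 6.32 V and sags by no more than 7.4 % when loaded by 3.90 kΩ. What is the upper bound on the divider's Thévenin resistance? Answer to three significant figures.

R_th ≤ 312 Ω

Loading drop = R_th/(R_th + R_L) ≤ 0.0740, so R_th ≤ R_L · ε/(1−ε) = 3.90 kΩ × 0.0740/0.9260 = 312 Ω.
(Any R1, R2 with R2/(R1+R2) = 0.467 and R1‖R2 ≤ 312 Ω will meet the spec.)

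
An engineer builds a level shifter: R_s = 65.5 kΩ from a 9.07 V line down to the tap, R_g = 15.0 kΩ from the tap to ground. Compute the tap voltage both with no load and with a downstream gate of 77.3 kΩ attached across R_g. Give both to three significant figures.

Open-circuit: V = 9.07 × 15.0/(65.5 + 15.0) = 1.69 V.
With the load, R_g becomes R_g‖R_L = 12.56 kΩ, so V = 9.07 × 12.56/78.06 = 1.46 V.

Unloaded: 1.69 V; loaded: 1.46 V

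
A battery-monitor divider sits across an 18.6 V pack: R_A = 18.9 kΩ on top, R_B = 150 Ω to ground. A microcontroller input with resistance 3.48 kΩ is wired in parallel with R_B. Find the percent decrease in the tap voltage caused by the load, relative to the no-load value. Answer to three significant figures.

4.10 %

The divider's output (Thévenin) resistance is R_A‖R_B = 148.8 Ω.
Fractional drop under load = R_th/(R_th + R_L) = 148.8 / (148.8 + 3480) = 0.04101.
So the output falls by 4.10 %.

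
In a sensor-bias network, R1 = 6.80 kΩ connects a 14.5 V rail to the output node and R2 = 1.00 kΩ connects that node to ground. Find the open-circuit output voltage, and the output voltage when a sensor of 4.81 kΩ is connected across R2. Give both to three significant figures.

Unloaded: 1.86 V; loaded: 1.57 V

Open-circuit: V = 14.5 × 1.00/(6.80 + 1.00) = 1.86 V.
With the load, R2 becomes R2‖R_L = 0.8279 kΩ, so V = 14.5 × 0.8279/7.628 = 1.57 V.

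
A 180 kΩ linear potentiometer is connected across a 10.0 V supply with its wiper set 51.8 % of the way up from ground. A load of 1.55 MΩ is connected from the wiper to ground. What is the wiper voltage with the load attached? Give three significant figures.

The wiper splits the pot into (1−α)R = 86.76 kΩ above and αR = 93.24 kΩ below.
Lower section ‖ load = 87.95 kΩ.
V_wiper = 10.0 × 87.95/(86.76 + 87.95) = 5.03 V.

V ≈ 5.03 V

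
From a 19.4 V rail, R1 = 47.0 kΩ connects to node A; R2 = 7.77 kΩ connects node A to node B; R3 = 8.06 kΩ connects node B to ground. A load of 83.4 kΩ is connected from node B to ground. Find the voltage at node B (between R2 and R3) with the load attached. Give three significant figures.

V ≈ 2.30 V

At node B, R3 is in parallel with the load: R3‖R_L = 7.350 kΩ.
Below node A the resistance is R2 + (R3‖R_L) = 15.12 kΩ, so V_A = 19.4 × 15.12/62.12 = 4.722 V.
Then V_B = V_A × (R3‖R_L)/(R2 + R3‖R_L) = 4.722 × 7.350/15.12 = 2.30 V.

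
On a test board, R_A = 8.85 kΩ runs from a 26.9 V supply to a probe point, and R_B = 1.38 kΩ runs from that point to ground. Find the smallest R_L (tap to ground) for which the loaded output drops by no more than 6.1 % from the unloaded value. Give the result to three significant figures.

R_L(min) ≈ 18.4 kΩ

Output resistance R_th = R_A‖R_B = (8.85 × 1.38)/10.23 = 1.194 kΩ.
The fractional drop is R_th/(R_th + R_L); requiring this ≤ 0.0610 gives R_L ≥ R_th(1/0.0610 − 1) = 1.194 × 15.39 = 18.4 kΩ.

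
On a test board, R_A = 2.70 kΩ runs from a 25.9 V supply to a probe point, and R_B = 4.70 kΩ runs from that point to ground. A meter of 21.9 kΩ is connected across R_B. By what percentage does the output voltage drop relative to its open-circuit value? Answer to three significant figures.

The divider's output (Thévenin) resistance is R_A‖R_B = 1.715 kΩ.
Fractional drop under load = R_th/(R_th + R_L) = 1.715 / (1.715 + 21.9) = 0.07262.
So the output falls by 7.26 %.

7.26 %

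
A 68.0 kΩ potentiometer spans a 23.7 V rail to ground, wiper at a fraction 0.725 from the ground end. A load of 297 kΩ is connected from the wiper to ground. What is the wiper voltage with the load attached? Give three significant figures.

V ≈ 16.4 V

The wiper splits the pot into (1−α)R = 18.70 kΩ above and αR = 49.30 kΩ below.
Lower section ‖ load = 42.28 kΩ.
V_wiper = 23.7 × 42.28/(18.70 + 42.28) = 16.4 V.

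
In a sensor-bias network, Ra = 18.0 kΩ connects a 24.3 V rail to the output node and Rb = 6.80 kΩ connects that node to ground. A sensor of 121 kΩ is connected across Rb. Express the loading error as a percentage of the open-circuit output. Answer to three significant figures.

3.92 %

The divider's output (Thévenin) resistance is Ra‖Rb = 4.935 kΩ.
Fractional drop under load = R_th/(R_th + R_L) = 4.935 / (4.935 + 121) = 0.03919.
So the output falls by 3.92 %.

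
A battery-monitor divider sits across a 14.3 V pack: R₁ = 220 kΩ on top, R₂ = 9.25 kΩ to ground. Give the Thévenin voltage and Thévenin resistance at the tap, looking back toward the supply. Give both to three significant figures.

V_th is the open-circuit tap voltage: 14.3 × 9.25/(220 + 9.25) = 0.577 V.
With the supply zeroed, R₁ and R₂ appear in parallel from the tap: R_th = R₁‖R₂ = (220 × 9.25)/229.2 = 8.88 kΩ.

V_th = 0.577 V, R_th = 8.88 kΩ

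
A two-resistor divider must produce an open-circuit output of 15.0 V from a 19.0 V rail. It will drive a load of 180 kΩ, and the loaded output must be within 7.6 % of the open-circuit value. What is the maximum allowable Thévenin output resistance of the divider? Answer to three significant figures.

Loading drop = R_th/(R_th + R_L) ≤ 0.0760, so R_th ≤ R_L · ε/(1−ε) = 180 kΩ × 0.0760/0.9240 = 14.8 kΩ.
(Any R1, R2 with R2/(R1+R2) = 0.789 and R1‖R2 ≤ 14.8 kΩ will meet the spec.)

R_th ≤ 14.8 kΩ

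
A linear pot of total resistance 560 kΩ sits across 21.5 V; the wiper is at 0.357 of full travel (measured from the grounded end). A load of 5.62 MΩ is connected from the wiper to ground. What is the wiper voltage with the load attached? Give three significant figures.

V ≈ 7.50 V

The wiper splits the pot into (1−α)R = 360.1 kΩ above and αR = 199.9 kΩ below.
Lower section ‖ load = 193.1 kΩ.
V_wiper = 21.5 × 193.1/(360.1 + 193.1) = 7.50 V.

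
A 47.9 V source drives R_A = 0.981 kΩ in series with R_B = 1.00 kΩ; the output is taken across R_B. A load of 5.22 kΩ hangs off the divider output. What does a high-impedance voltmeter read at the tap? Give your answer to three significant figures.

V_out ≈ 22.1 V

The load sits in parallel with R_B: R_B‖R_L = (1000 × 5220) / (1000 + 5220) = 839.2 Ω.
V_out = 47.9 × 839.2 / (981 + 839.2) = 47.9 × 839.2/1820 = 22.1 V.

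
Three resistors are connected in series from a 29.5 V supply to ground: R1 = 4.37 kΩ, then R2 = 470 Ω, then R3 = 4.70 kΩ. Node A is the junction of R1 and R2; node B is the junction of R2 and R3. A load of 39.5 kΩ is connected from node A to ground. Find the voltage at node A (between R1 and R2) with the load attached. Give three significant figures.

Below node A the series string R2+R3 = 5170 Ω sits in parallel with the 39500 Ω load: 4572 Ω.
V_A = 29.5 × 4572/(4370 + 4572) = 15.1 V.

V ≈ 15.1 V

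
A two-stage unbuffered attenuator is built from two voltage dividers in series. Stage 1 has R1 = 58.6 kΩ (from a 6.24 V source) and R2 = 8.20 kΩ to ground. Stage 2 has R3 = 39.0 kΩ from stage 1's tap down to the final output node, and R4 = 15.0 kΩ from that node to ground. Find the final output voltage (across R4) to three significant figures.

Stage 2 presents R3+R4 = 54.00 kΩ as a load on stage 1's tap.
Stage 1's lower leg becomes R2‖(R3+R4) = 7.119 kΩ, so V_mid = 6.24 × 7.119/65.72 = 0.6759 V.
Stage 2 is itself unloaded: V_out = V_mid × R4/(R3+R4) = 0.6759 × 15.0/54.00 = 0.188 V.

V_out ≈ 0.188 V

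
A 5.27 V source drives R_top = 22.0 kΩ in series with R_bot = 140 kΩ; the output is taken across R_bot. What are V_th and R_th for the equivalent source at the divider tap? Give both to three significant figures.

V_th is the open-circuit tap voltage: 5.27 × 140/(22.0 + 140) = 4.55 V.
With the supply zeroed, R_top and R_bot appear in parallel from the tap: R_th = R_top‖R_bot = (22.0 × 140)/162.0 = 19.0 kΩ.

V_th = 4.55 V, R_th = 19.0 kΩ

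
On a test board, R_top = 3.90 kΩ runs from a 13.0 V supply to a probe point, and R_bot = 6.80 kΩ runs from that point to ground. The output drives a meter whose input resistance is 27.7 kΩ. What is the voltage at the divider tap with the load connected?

V_out ≈ 7.58 V

The load sits in parallel with R_bot: R_bot‖R_L = (6.80 × 27.7) / (6.80 + 27.7) = 5.460 kΩ.
V_out = 13.0 × 5.460 / (3.90 + 5.460) = 13.0 × 5.460/9.360 = 7.58 V.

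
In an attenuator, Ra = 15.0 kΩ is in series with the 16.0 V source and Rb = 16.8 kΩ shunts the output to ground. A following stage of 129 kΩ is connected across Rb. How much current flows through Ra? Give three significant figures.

I ≈ 0.536 mA

Rb‖R_L = 14.86 kΩ, so the source sees Ra + Rb‖R_L = 29.86 kΩ.
I = 16.0 V / 29.86 kΩ = 0.536 mA.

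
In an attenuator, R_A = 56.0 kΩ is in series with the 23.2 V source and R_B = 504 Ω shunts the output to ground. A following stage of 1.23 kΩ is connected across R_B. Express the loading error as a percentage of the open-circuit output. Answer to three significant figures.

Unloaded V = 23.2 × 504/56500 = 0.2069 V.
Loaded: R_B‖R_L = 357.5 Ω, giving V = 23.2 × 357.5/56360 = 0.1472 V.
Drop = (0.2069 − 0.1472) / 0.2069 = 28.9 %.

28.9 %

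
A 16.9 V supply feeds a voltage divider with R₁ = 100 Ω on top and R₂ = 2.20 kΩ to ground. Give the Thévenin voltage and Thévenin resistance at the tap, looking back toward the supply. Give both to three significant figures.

V_th = 16.2 V, R_th = 95.7 Ω

V_th is the open-circuit tap voltage: 16.9 × 2200/(100 + 2200) = 16.2 V.
With the supply zeroed, R₁ and R₂ appear in parallel from the tap: R_th = R₁‖R₂ = (100 × 2200)/2300 = 95.7 Ω.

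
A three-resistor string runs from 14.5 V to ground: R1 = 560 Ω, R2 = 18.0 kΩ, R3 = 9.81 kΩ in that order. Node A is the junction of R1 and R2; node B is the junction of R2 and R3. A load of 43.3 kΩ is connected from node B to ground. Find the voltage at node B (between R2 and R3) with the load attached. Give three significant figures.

V ≈ 4.37 V

At node B, R3 is in parallel with the load: R3‖R_L = 7998 Ω.
Below node A the resistance is R2 + (R3‖R_L) = 26000 Ω, so V_A = 14.5 × 26000/26560 = 14.19 V.
Then V_B = V_A × (R3‖R_L)/(R2 + R3‖R_L) = 14.19 × 7998/26000 = 4.37 V.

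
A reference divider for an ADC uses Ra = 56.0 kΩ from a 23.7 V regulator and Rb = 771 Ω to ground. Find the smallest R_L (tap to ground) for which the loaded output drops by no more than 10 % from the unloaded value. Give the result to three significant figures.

Output resistance R_th = Ra‖Rb = (56000 × 771)/56770 = 760.5 Ω.
The fractional drop is R_th/(R_th + R_L); requiring this ≤ 0.100 gives R_L ≥ R_th(1/0.100 − 1) = 760.5 × 9.000 = 6.84 kΩ.

R_L(min) ≈ 6.84 kΩ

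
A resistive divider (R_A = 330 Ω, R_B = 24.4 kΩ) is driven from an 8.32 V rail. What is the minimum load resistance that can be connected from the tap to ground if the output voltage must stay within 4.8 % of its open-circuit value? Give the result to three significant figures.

R_L(min) ≈ 6.46 kΩ

Output resistance R_th = R_A‖R_B = (330 × 24400)/24730 = 325.6 Ω.
The fractional drop is R_th/(R_th + R_L); requiring this ≤ 0.0480 gives R_L ≥ R_th(1/0.0480 − 1) = 325.6 × 19.83 = 6.46 kΩ.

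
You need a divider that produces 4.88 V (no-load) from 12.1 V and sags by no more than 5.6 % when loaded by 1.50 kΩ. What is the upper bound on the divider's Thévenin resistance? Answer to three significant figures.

R_th ≤ 89.0 Ω

Loading drop = R_th/(R_th + R_L) ≤ 0.0560, so R_th ≤ R_L · ε/(1−ε) = 1.50 kΩ × 0.0560/0.9440 = 89.0 Ω.
(Any R1, R2 with R2/(R1+R2) = 0.403 and R1‖R2 ≤ 89.0 Ω will meet the spec.)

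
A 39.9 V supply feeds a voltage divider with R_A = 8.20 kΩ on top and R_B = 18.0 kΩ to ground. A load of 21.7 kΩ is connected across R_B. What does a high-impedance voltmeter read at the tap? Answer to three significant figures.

V_out ≈ 21.8 V

The load sits in parallel with R_B: R_B‖R_L = (18.0 × 21.7) / (18.0 + 21.7) = 9.839 kΩ.
V_out = 39.9 × 9.839 / (8.20 + 9.839) = 39.9 × 9.839/18.04 = 21.8 V.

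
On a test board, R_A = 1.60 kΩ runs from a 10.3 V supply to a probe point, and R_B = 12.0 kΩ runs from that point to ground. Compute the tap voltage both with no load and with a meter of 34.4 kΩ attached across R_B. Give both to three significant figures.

Open-circuit: V = 10.3 × 12.0/(1.60 + 12.0) = 9.09 V.
With the load, R_B becomes R_B‖R_L = 8.897 kΩ, so V = 10.3 × 8.897/10.50 = 8.73 V.

Unloaded: 9.09 V; loaded: 8.73 V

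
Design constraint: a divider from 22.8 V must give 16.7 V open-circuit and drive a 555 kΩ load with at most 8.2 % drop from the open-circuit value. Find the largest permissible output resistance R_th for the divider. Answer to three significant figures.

R_th ≤ 49.6 kΩ

Loading drop = R_th/(R_th + R_L) ≤ 0.0820, so R_th ≤ R_L · ε/(1−ε) = 555 kΩ × 0.0820/0.9180 = 49.6 kΩ.
(Any R1, R2 with R2/(R1+R2) = 0.732 and R1‖R2 ≤ 49.6 kΩ will meet the spec.)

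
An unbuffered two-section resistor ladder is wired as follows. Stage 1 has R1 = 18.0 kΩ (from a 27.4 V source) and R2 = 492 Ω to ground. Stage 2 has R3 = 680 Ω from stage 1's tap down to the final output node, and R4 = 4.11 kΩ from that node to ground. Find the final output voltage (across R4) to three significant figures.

Stage 2 presents R3+R4 = 4790 Ω as a load on stage 1's tap.
Stage 1's lower leg becomes R2‖(R3+R4) = 446.2 Ω, so V_mid = 27.4 × 446.2/18450 = 0.6627 V.
Stage 2 is itself unloaded: V_out = V_mid × R4/(R3+R4) = 0.6627 × 4110/4790 = 0.569 V.

V_out ≈ 0.569 V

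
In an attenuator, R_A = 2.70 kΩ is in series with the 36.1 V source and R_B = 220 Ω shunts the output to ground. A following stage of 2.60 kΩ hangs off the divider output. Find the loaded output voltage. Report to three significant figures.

V_out ≈ 2.52 V

The load sits in parallel with R_B: R_B‖R_L = (220 × 2600) / (220 + 2600) = 202.8 Ω.
V_out = 36.1 × 202.8 / (2700 + 202.8) = 36.1 × 202.8/2903 = 2.52 V.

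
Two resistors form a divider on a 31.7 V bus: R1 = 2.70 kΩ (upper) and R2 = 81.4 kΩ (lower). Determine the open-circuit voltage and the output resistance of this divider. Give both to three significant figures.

V_th = 30.7 V, R_th = 2.61 kΩ

V_th is the open-circuit tap voltage: 31.7 × 81.4/(2.70 + 81.4) = 30.7 V.
With the supply zeroed, R1 and R2 appear in parallel from the tap: R_th = R1‖R2 = (2.70 × 81.4)/84.10 = 2.61 kΩ.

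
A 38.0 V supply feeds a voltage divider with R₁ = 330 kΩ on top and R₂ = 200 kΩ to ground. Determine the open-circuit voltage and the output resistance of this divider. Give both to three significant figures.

V_th = 14.3 V, R_th = 125 kΩ

V_th is the open-circuit tap voltage: 38.0 × 200/(330 + 200) = 14.3 V.
With the supply zeroed, R₁ and R₂ appear in parallel from the tap: R_th = R₁‖R₂ = (330 × 200)/530.0 = 125 kΩ.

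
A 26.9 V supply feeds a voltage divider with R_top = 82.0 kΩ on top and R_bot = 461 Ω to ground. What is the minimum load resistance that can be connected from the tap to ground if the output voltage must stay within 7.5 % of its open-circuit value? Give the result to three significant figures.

Output resistance R_th = R_top‖R_bot = (82000 × 461)/82460 = 458.4 Ω.
The fractional drop is R_th/(R_th + R_L); requiring this ≤ 0.0750 gives R_L ≥ R_th(1/0.0750 − 1) = 458.4 × 12.33 = 5.65 kΩ.

R_L(min) ≈ 5.65 kΩ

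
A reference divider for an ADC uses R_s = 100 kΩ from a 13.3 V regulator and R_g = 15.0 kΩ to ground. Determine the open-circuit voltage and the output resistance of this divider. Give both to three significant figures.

V_th = 1.73 V, R_th = 13.0 kΩ

V_th is the open-circuit tap voltage: 13.3 × 15.0/(100 + 15.0) = 1.73 V.
With the supply zeroed, R_s and R_g appear in parallel from the tap: R_th = R_s‖R_g = (100 × 15.0)/115.0 = 13.0 kΩ.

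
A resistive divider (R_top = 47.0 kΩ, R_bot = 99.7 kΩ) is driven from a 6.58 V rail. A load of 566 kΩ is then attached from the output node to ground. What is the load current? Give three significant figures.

I_L ≈ 7.48 µA

R_bot‖R_L = 84.77 kΩ; V_out = 6.58 × 84.77/131.8 = 4.233 V.
I_L = V_out / R_L = 4.233 / 566 kΩ = 7.48 µA.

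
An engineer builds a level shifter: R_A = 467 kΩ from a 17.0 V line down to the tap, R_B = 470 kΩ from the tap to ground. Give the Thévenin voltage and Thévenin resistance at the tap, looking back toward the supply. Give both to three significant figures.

V_th = 8.53 V, R_th = 234 kΩ

V_th is the open-circuit tap voltage: 17.0 × 470/(467 + 470) = 8.53 V.
With the supply zeroed, R_A and R_B appear in parallel from the tap: R_th = R_A‖R_B = (467 × 470)/937.0 = 234 kΩ.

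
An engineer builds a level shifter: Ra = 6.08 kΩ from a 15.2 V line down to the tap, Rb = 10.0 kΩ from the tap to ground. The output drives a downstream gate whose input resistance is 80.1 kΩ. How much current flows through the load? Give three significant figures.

Rb‖R_L = 8.890 kΩ; V_out = 15.2 × 8.890/14.97 = 9.027 V.
I_L = V_out / R_L = 9.027 / 80.1 kΩ = 0.113 mA.

I_L ≈ 0.113 mA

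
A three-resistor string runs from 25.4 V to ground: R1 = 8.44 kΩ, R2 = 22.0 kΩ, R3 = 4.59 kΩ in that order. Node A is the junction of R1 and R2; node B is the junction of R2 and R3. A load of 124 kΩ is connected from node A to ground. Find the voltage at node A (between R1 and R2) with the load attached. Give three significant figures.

Below node A the series string R2+R3 = 26.59 kΩ sits in parallel with the 124 kΩ load: 21.89 kΩ.
V_A = 25.4 × 21.89/(8.44 + 21.89) = 18.3 V.

V ≈ 18.3 V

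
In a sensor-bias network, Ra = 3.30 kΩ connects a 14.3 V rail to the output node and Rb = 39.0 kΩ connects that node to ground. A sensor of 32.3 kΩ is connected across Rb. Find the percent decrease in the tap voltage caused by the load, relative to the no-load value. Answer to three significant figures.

The divider's output (Thévenin) resistance is Ra‖Rb = 3.043 kΩ.
Fractional drop under load = R_th/(R_th + R_L) = 3.043 / (3.043 + 32.3) = 0.08609.
So the output falls by 8.61 %.

8.61 %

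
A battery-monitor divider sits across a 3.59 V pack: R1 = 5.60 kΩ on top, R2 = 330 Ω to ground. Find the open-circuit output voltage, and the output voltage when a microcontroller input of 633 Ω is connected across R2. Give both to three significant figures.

Open-circuit: V = 3.59 × 330/(5600 + 330) = 0.200 V.
With the load, R2 becomes R2‖R_L = 216.9 Ω, so V = 3.59 × 216.9/5817 = 0.134 V.

Unloaded: 0.200 V; loaded: 0.134 V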